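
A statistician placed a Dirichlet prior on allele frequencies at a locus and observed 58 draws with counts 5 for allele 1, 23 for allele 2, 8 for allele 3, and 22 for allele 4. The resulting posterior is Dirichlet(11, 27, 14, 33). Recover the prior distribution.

For a Dirichlet(α) prior with multinomial counts c, the posterior is Dirichlet(α + c) componentwise.
Subtract each count from the matching posterior parameter: 11−5=6, 27−23=4, 14−8=6, 33−22=11.

Dirichlet(6, 4, 6, 11)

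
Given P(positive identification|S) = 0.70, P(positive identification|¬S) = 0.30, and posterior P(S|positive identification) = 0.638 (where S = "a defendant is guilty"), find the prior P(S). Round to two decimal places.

P(S) = 0.43

In odds form, posterior odds = prior odds × likelihood ratio, so prior odds = posterior odds ÷ LR.
Posterior odds = 0.638/(1−0.638) = 1.7624. LR = 0.70/0.30 = 2.3333.
Prior odds = 1.7624/2.3333 = 0.7553, so P(S) = 0.7553/(1+0.7553) ≈ 0.43.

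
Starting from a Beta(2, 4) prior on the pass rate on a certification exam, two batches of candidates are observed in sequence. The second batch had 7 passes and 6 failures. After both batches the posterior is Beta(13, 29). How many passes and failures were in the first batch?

Sequential conjugate updates are equivalent to a single update on the pooled data, so total successes = posterior α − prior α and total failures = posterior β − prior β.
Total across both batches: 13−2=11 passes, 29−4=25 failures.
Subtract the second batch: 11−7=4 passes and 25−6=19 failures.

4 passes and 19 failures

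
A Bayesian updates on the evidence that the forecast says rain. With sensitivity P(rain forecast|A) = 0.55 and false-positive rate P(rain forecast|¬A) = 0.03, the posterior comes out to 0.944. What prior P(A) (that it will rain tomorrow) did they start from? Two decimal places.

P(A) = 0.48

In odds form, posterior odds = prior odds × likelihood ratio, so prior odds = posterior odds ÷ LR.
Posterior odds = 0.944/(1−0.944) = 16.8571. LR = 0.55/0.03 = 18.3333.
Prior odds = 16.8571/18.3333 = 0.9195, so P(A) = 0.9195/(1+0.9195) ≈ 0.48.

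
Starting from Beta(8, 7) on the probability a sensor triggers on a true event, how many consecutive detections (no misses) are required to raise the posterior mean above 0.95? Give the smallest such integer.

k = 126

After k detections and 0 misses the posterior is Beta(8+k, 7), with mean (8+k)/(8+7+k).
Set (8+k)/(15+k) > 0.95 and solve: k > (0.95·15 − 8)/(1 − 0.95) = 125.000.
The smallest integer exceeding 125.000 is 126, and checking k=126: (134)/(141) = 0.9504 > 0.95.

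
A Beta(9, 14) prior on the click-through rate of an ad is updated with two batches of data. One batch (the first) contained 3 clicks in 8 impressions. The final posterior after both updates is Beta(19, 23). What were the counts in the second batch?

Because Beta–binomial updating is additive in the counts, the combined data contributed (α_post−α_prior, β_post−β_prior) successes and failures.
Total across both batches: 19−9=10 clicks, 23−14=9 non-clicks.
Subtract the first batch: 10−3=7 clicks and 9−5=4 non-clicks.

7 clicks and 4 non-clicks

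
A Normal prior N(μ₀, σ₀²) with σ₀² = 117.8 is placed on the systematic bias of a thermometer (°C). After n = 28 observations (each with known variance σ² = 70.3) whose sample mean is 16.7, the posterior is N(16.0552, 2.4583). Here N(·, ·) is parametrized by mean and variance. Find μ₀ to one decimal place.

μ₀ = -14.2

The posterior mean is a precision-weighted average: μ_n = (τ₀μ₀ + τ_data·x̄)/(τ₀+τ_data), with τ₀=1/σ₀² and τ_data=n/σ².
Here τ₀ = 1/117.8 = 0.008489 and τ_data = 28/70.3 = 0.398293, so τ_n = 0.406782.
Rearranging for μ₀: μ₀ = (μ_n·τ_n − τ_data·x̄)/τ₀ = (16.0552·0.406782 − 0.398293·16.7) / 0.008489 = -0.120527/0.008489 ≈ -14.2.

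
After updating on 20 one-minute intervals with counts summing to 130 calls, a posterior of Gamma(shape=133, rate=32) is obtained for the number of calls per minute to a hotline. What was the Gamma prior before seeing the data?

Gamma(shape=3, rate=12)

Gamma–Poisson conjugacy: posterior shape = α + Σxᵢ, posterior rate = β + n.
So α = 133 − 130 = 3 and β = 32 − 20 = 12.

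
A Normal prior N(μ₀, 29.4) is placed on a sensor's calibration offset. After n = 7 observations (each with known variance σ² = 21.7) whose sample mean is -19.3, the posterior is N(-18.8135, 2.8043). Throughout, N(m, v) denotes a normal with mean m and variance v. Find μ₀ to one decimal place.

μ₀ = -14.2

The posterior mean is a precision-weighted average: μ_n = (τ₀μ₀ + τ_data·x̄)/(τ₀+τ_data), with τ₀=1/σ₀² and τ_data=n/σ².
Here τ₀ = 1/29.4 = 0.034014 and τ_data = 7/21.7 = 0.322581, so τ_n = 0.356595.
Rearranging for μ₀: μ₀ = (μ_n·τ_n − τ_data·x̄)/τ₀ = (-18.8135·0.356595 − 0.322581·-19.3) / 0.034014 = -0.482987/0.034014 ≈ -14.2.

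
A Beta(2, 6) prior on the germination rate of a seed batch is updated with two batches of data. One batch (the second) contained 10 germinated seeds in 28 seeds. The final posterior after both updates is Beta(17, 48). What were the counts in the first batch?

5 germinated seeds and 24 non-germinating seeds

Because Beta–binomial updating is additive in the counts, the combined data contributed (α_post−α_prior, β_post−β_prior) successes and failures.
Total across both batches: 17−2=15 germinated seeds, 48−6=42 non-germinating seeds.
Subtract the second batch: 15−10=5 germinated seeds and 42−18=24 non-germinating seeds.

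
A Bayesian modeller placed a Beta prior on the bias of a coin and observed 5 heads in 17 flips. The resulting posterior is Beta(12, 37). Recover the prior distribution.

Under Beta–binomial conjugacy the posterior parameters are (a+s, b+f).
So a = 12 − 5 = 7 and b = 37 − 12 = 25.

Beta(7, 25)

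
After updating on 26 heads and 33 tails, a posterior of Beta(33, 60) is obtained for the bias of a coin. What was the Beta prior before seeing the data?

Beta(7, 27)

Beta is conjugate to the binomial likelihood: posterior = Beta(a+s, b+f).
So a = 33 − 26 = 7 and b = 60 − 33 = 27.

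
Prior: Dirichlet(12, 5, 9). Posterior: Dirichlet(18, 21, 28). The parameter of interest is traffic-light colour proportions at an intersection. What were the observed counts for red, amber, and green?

counts (6, 16, 19)

For a Dirichlet(α) prior with multinomial counts c, the posterior is Dirichlet(α + c) componentwise.
Counts are posterior − prior componentwise: 18−12=6, 21−5=16, 28−9=19.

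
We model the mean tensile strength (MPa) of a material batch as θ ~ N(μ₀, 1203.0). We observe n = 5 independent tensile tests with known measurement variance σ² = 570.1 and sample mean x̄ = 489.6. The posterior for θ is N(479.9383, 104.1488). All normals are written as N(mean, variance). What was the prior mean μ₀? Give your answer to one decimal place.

With known observation variance, the Normal–Normal posterior has precision τ_n = τ₀ + n/σ² and mean μ_n = (τ₀μ₀ + (n/σ²)x̄)/τ_n.
Here τ₀ = 1/1203.0 = 0.000831 and τ_data = 5/570.1 = 0.008770, so τ_n = 0.009601.
Rearranging for μ₀: μ₀ = (μ_n·τ_n − τ_data·x̄)/τ₀ = (479.9383·0.009601 − 0.008770·489.6) / 0.000831 = 0.314096/0.000831 ≈ 378.0.

μ₀ = 378.0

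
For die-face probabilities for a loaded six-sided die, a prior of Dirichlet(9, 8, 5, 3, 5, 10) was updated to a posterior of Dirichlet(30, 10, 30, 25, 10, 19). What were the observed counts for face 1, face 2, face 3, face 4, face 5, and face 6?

counts (21, 2, 25, 22, 5, 9)

For a Dirichlet(α) prior with multinomial counts c, the posterior is Dirichlet(α + c) componentwise.
Counts are posterior − prior componentwise: 30−9=21, 10−8=2, 30−5=25, 25−3=22, 10−5=5, 19−10=9.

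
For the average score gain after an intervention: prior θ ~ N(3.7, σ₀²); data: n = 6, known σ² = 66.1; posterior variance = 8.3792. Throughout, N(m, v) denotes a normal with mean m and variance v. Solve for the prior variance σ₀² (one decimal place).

Posterior precision equals prior precision plus data precision: 1/σ_n² = 1/σ₀² + n/σ².
So 1/σ₀² = 1/8.3792 − 6/66.1 = 0.119343 − 0.090772 = 0.028571.
Hence σ₀² = 1/0.028571 ≈ 35.0.

σ₀² = 35.0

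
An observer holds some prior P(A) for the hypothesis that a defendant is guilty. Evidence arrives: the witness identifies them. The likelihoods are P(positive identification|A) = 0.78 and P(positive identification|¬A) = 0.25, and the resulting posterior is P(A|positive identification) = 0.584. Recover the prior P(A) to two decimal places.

In odds form, posterior odds = prior odds × likelihood ratio, so prior odds = posterior odds ÷ LR.
Posterior odds = 0.584/(1−0.584) = 1.4038. LR = 0.78/0.25 = 3.1200.
Prior odds = 1.4038/3.1200 = 0.4499, so P(A) = 0.4499/(1+0.4499) ≈ 0.31.

P(A) = 0.31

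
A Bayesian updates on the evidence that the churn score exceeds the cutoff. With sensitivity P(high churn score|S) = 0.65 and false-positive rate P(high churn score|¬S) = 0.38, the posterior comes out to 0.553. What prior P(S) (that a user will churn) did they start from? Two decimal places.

P(S) = 0.42

In odds form, posterior odds = prior odds × likelihood ratio, so prior odds = posterior odds ÷ LR.
Posterior odds = 0.553/(1−0.553) = 1.2371. LR = 0.65/0.38 = 1.7105.
Prior odds = 1.2371/1.7105 = 0.7232, so P(S) = 0.7232/(1+0.7232) ≈ 0.42.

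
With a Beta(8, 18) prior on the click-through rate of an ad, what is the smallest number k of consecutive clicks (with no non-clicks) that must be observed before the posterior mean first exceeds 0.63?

After k clicks and 0 non-clicks the posterior is Beta(8+k, 18), with mean (8+k)/(8+18+k).
Set (8+k)/(26+k) > 0.63 and solve: k > (0.63·26 − 8)/(1 − 0.63) = 22.649.
The smallest integer exceeding 22.649 is 23, and checking k=23: (31)/(49) = 0.6327 > 0.63.

k = 23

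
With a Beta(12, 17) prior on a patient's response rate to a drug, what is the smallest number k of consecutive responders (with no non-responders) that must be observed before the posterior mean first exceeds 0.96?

After k responders and 0 non-responders the posterior is Beta(12+k, 17), with mean (12+k)/(12+17+k).
Set (12+k)/(29+k) > 0.96 and solve: k > (0.96·29 − 12)/(1 − 0.96) = 396.000.
The smallest integer exceeding 396.000 is 397, and checking k=397: (409)/(426) = 0.9601 > 0.96.

k = 397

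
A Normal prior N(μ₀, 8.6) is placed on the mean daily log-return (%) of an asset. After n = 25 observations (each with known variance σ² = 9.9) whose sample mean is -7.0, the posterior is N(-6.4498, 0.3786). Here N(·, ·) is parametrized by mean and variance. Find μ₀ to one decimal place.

μ₀ = 5.5

With known observation variance, the Normal–Normal posterior has precision τ_n = τ₀ + n/σ² and mean μ_n = (τ₀μ₀ + (n/σ²)x̄)/τ_n.
Here τ₀ = 1/8.6 = 0.116279 and τ_data = 25/9.9 = 2.525253, so τ_n = 2.641532.
Rearranging for μ₀: μ₀ = (μ_n·τ_n − τ_data·x̄)/τ₀ = (-6.4498·2.641532 − 2.525253·-7.0) / 0.116279 = 0.639418/0.116279 ≈ 5.5.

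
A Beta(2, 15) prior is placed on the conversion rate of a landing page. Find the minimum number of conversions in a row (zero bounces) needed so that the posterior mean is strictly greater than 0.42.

k = 9

After k conversions and 0 bounces the posterior is Beta(2+k, 15), with mean (2+k)/(2+15+k).
Set (2+k)/(17+k) > 0.42 and solve: k > (0.42·17 − 2)/(1 − 0.42) = 8.862.
The smallest integer exceeding 8.862 is 9, and checking k=9: (11)/(26) = 0.4231 > 0.42.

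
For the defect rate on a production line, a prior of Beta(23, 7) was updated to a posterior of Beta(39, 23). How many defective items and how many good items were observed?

16 defective items and 16 good items

Under Beta–binomial conjugacy the posterior parameters are (α+s, β+f).
Match parameters: s=39−23=16, f=23−7=16.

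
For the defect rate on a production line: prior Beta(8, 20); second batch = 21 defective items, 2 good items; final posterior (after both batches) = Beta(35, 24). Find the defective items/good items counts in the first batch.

Sequential conjugate updates are equivalent to a single update on the pooled data, so total successes = posterior α − prior α and total failures = posterior β − prior β.
Total across both batches: 35−8=27 defective items, 24−20=4 good items.
Subtract the second batch: 27−21=6 defective items and 4−2=2 good items.

6 defective items and 2 good items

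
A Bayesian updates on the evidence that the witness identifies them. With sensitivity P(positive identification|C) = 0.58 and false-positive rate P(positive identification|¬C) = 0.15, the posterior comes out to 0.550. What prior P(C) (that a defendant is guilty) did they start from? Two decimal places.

In odds form, posterior odds = prior odds × likelihood ratio, so prior odds = posterior odds ÷ LR.
Posterior odds = 0.550/(1−0.550) = 1.2222. LR = 0.58/0.15 = 3.8667.
Prior odds = 1.2222/3.8667 = 0.3161, so P(C) = 0.3161/(1+0.3161) ≈ 0.24.

P(C) = 0.24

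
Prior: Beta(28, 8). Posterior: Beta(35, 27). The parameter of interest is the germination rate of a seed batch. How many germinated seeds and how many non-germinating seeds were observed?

7 germinated seeds and 19 non-germinating seeds

Under Beta–binomial conjugacy the posterior parameters are (a+s, b+f).
So s = 35 − 28 = 7 and f = 27 − 8 = 19.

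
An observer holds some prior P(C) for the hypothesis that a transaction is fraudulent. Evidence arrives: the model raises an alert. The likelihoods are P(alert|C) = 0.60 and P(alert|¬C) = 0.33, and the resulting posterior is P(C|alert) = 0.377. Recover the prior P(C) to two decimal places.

P(C) = 0.25

In odds form, posterior odds = prior odds × likelihood ratio, so prior odds = posterior odds ÷ LR.
Posterior odds = 0.377/(1−0.377) = 0.6051. LR = 0.60/0.33 = 1.8182.
Prior odds = 0.6051/1.8182 = 0.3328, so P(C) = 0.3328/(1+0.3328) ≈ 0.25.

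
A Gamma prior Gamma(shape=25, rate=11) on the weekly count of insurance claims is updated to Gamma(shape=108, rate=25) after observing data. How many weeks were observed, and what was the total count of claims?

n = 14 weeks with total 83 claims

Gamma–Poisson conjugacy: posterior shape = α + Σxᵢ, posterior rate = β + n.
Matching: Σxᵢ = 108 − 25 = 83 and n = 25 − 11 = 14.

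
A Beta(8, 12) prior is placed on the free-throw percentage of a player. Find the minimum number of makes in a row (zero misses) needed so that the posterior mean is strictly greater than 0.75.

k = 29

After k makes and 0 misses the posterior is Beta(8+k, 12), with mean (8+k)/(8+12+k).
Set (8+k)/(20+k) > 0.75 and solve: k > (0.75·20 − 8)/(1 − 0.75) = 28.000.
The smallest integer exceeding 28.000 is 29.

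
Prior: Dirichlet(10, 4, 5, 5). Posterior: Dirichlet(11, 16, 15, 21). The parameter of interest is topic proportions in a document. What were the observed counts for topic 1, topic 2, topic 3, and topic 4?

For a Dirichlet(α) prior with multinomial counts c, the posterior is Dirichlet(α + c) componentwise.
Counts are posterior − prior componentwise: 11−10=1, 16−4=12, 15−5=10, 21−5=16.

counts (1, 12, 10, 16)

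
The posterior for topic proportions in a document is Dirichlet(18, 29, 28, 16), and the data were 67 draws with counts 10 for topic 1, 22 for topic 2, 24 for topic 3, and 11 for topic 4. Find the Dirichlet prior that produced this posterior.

For a Dirichlet(α) prior with multinomial counts c, the posterior is Dirichlet(α + c) componentwise.
Subtract each count from the matching posterior parameter: 18−10=8, 29−22=7, 28−24=4, 16−11=5.

Dirichlet(8, 7, 4, 5)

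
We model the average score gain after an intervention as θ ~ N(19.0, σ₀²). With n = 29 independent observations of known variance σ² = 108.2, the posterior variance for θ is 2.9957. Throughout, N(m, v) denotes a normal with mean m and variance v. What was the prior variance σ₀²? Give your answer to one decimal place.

σ₀² = 15.2

For the Normal–Normal model with known σ², precisions add: τ_n = τ₀ + n/σ².
So 1/σ₀² = 1/2.9957 − 29/108.2 = 0.333812 − 0.268022 = 0.065790.
Hence σ₀² = 1/0.065790 ≈ 15.2.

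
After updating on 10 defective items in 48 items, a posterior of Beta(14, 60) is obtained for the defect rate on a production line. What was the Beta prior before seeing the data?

Beta(4, 22)

Beta is conjugate to the binomial likelihood: posterior = Beta(α+s, β+f).
So α = 14 − 10 = 4 and β = 60 − 38 = 22.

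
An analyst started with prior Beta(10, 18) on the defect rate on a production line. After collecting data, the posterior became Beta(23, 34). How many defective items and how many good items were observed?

13 defective items and 16 good items

Beta is conjugate to the binomial likelihood: posterior = Beta(α+s, β+f).
Match parameters: s=23−10=13, f=34−18=16.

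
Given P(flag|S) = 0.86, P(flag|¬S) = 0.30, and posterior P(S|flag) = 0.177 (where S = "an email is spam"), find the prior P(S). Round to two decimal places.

Bayes' rule in odds form gives O(S|E) = O(S)·[P(E|S)/P(E|¬S)], hence O(S) = O(S|E)/LR.
Posterior odds = 0.177/(1−0.177) = 0.2151. LR = 0.86/0.30 = 2.8667.
Prior odds = 0.2151/2.8667 = 0.0750, so P(S) = 0.0750/(1+0.0750) ≈ 0.07.

P(S) = 0.07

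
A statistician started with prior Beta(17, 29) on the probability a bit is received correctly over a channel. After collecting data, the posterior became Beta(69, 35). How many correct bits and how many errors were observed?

A Beta(a, b) prior with s successes and f failures in binomial data gives a Beta(a+s, b+f) posterior.
Match parameters: s=69−17=52, f=35−29=6.

52 correct bits and 6 errors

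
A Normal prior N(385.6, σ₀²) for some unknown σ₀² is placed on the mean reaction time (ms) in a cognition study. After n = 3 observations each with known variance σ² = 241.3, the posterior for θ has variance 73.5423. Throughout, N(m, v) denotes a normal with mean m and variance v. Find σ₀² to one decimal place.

σ₀² = 858.4

Posterior precision equals prior precision plus data precision: 1/σ_n² = 1/σ₀² + n/σ².
So 1/σ₀² = 1/73.5423 − 3/241.3 = 0.013598 − 0.012433 = 0.001165.
Hence σ₀² = 1/0.001165 ≈ 858.4.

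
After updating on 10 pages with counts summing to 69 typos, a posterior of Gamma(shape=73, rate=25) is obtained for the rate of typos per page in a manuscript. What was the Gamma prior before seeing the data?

Gamma–Poisson conjugacy: posterior shape = α + Σxᵢ, posterior rate = β + n.
So α = 73 − 69 = 4 and β = 25 − 10 = 15.

Gamma(shape=4, rate=15)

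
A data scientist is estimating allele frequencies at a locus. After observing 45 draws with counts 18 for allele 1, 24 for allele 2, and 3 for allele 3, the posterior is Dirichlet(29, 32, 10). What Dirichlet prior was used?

For a Dirichlet(α) prior with multinomial counts c, the posterior is Dirichlet(α + c) componentwise.
Subtract each count from the matching posterior parameter: 29−18=11, 32−24=8, 10−3=7.

Dirichlet(11, 8, 7)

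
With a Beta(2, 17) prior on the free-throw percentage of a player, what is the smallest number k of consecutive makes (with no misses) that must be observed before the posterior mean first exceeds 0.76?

After k makes and 0 misses the posterior is Beta(2+k, 17), with mean (2+k)/(2+17+k).
Set (2+k)/(19+k) > 0.76 and solve: k > (0.76·19 − 2)/(1 − 0.76) = 51.833.
The smallest integer exceeding 51.833 is 52, and checking k=52: (54)/(71) = 0.7606 > 0.76.

k = 52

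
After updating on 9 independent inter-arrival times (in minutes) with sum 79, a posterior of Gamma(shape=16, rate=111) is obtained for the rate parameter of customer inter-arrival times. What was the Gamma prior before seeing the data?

Gamma(shape=7, rate=32)

For an exponential likelihood with a Gamma(α, β) prior on the rate, n observations with total T give posterior Gamma(α+n, β+T).
So α = 16 − 9 = 7 and β = 111 − 79 = 32.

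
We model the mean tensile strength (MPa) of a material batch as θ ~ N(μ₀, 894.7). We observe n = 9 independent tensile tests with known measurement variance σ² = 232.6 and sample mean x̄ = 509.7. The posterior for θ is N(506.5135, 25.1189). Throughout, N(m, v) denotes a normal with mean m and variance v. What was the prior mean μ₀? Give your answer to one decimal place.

μ₀ = 396.2

The posterior mean is a precision-weighted average: μ_n = (τ₀μ₀ + τ_data·x̄)/(τ₀+τ_data), with τ₀=1/σ₀² and τ_data=n/σ².
Here τ₀ = 1/894.7 = 0.001118 and τ_data = 9/232.6 = 0.038693, so τ_n = 0.039811.
Rearranging for μ₀: μ₀ = (μ_n·τ_n − τ_data·x̄)/τ₀ = (506.5135·0.039811 − 0.038693·509.7) / 0.001118 = 0.442987/0.001118 ≈ 396.2.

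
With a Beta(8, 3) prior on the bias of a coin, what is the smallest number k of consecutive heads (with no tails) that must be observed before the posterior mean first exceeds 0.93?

After k heads and 0 tails the posterior is Beta(8+k, 3), with mean (8+k)/(8+3+k).
Set (8+k)/(11+k) > 0.93 and solve: k > (0.93·11 − 8)/(1 − 0.93) = 31.857.
The smallest integer exceeding 31.857 is 32.

k = 32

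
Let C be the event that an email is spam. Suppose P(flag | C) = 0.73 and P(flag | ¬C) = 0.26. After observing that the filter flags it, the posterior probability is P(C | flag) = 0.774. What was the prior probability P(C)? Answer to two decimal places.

P(C) = 0.55

In odds form, posterior odds = prior odds × likelihood ratio, so prior odds = posterior odds ÷ LR.
Posterior odds = 0.774/(1−0.774) = 3.4248. LR = 0.73/0.26 = 2.8077.
Prior odds = 3.4248/2.8077 = 1.2198, so P(C) = 1.2198/(1+1.2198) ≈ 0.55.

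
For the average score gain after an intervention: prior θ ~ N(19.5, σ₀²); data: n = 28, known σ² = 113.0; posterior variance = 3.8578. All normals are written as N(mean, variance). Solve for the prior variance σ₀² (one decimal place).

σ₀² = 87.5

For the Normal–Normal model with known σ², precisions add: τ_n = τ₀ + n/σ².
So 1/σ₀² = 1/3.8578 − 28/113.0 = 0.259215 − 0.247788 = 0.011427.
Hence σ₀² = 1/0.011427 ≈ 87.5.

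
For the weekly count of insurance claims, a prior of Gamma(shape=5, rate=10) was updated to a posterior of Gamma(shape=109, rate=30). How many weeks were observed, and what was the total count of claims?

A Gamma(α, β) prior (rate parametrization) on a Poisson rate with n observations summing to S gives posterior Gamma(α+S, β+n).
Matching: Σxᵢ = 109 − 5 = 104 and n = 30 − 10 = 20.

n = 20 weeks with total 104 claims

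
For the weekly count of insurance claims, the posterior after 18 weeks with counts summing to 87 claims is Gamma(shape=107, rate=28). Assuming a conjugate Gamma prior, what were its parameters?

Gamma(shape=20, rate=10)

A Gamma(α, β) prior (rate parametrization) on a Poisson rate with n observations summing to S gives posterior Gamma(α+S, β+n).
So α = 107 − 87 = 20 and β = 28 − 18 = 10.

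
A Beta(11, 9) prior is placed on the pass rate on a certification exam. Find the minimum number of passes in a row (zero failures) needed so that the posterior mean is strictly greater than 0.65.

After k passes and 0 failures the posterior is Beta(11+k, 9), with mean (11+k)/(11+9+k).
Set (11+k)/(20+k) > 0.65 and solve: k > (0.65·20 − 11)/(1 − 0.65) = 5.714.
The smallest integer exceeding 5.714 is 6, and checking k=6: (17)/(26) = 0.6538 > 0.65.

k = 6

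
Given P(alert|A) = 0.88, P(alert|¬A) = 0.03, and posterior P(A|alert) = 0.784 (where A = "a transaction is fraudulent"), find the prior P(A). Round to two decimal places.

P(A) = 0.11

Bayes' rule in odds form gives O(A|E) = O(A)·[P(E|A)/P(E|¬A)], hence O(A) = O(A|E)/LR.
Posterior odds = 0.784/(1−0.784) = 3.6296. LR = 0.88/0.03 = 29.3333.
Prior odds = 3.6296/29.3333 = 0.1237, so P(A) = 0.1237/(1+0.1237) ≈ 0.11.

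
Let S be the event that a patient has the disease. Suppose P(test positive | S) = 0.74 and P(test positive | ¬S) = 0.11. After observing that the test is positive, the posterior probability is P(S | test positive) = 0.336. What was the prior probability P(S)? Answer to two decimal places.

P(S) = 0.07

Bayes' rule in odds form gives O(S|E) = O(S)·[P(E|S)/P(E|¬S)], hence O(S) = O(S|E)/LR.
Posterior odds = 0.336/(1−0.336) = 0.5060. LR = 0.74/0.11 = 6.7273.
Prior odds = 0.5060/6.7273 = 0.0752, so P(S) = 0.0752/(1+0.0752) ≈ 0.07.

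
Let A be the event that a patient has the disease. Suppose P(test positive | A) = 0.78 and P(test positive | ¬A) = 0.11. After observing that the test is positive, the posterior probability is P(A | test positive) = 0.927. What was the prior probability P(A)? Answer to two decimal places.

In odds form, posterior odds = prior odds × likelihood ratio, so prior odds = posterior odds ÷ LR.
Posterior odds = 0.927/(1−0.927) = 12.6986. LR = 0.78/0.11 = 7.0909.
Prior odds = 12.6986/7.0909 = 1.7908, so P(A) = 1.7908/(1+1.7908) ≈ 0.64.

P(A) = 0.64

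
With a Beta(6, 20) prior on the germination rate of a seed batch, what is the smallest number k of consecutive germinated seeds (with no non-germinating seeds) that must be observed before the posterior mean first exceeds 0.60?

k = 25

After k germinated seeds and 0 non-germinating seeds the posterior is Beta(6+k, 20), with mean (6+k)/(6+20+k).
Set (6+k)/(26+k) > 0.60 and solve: k > (0.60·26 − 6)/(1 − 0.60) = 24.000.
The smallest integer exceeding 24.000 is 25.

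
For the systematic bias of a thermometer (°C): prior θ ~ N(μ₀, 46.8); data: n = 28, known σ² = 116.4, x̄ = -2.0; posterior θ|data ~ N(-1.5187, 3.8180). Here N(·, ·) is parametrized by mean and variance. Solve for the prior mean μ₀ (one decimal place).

The posterior mean is a precision-weighted average: μ_n = (τ₀μ₀ + τ_data·x̄)/(τ₀+τ_data), with τ₀=1/σ₀² and τ_data=n/σ².
Here τ₀ = 1/46.8 = 0.021368 and τ_data = 28/116.4 = 0.240550, so τ_n = 0.261918.
Rearranging for μ₀: μ₀ = (μ_n·τ_n − τ_data·x̄)/τ₀ = (-1.5187·0.261918 − 0.240550·-2.0) / 0.021368 = 0.083325/0.021368 ≈ 3.9.

μ₀ = 3.9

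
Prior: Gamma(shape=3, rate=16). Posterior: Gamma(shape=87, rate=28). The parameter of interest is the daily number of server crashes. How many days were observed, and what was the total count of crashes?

n = 12 days with total 84 crashes

Gamma–Poisson conjugacy: posterior shape = α + Σxᵢ, posterior rate = β + n.
Matching: Σxᵢ = 87 − 3 = 84 and n = 28 − 16 = 12.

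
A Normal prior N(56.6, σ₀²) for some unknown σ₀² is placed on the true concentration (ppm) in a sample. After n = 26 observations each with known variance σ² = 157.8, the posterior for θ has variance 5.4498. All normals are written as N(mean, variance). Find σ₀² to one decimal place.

σ₀² = 53.4

For the Normal–Normal model with known σ², precisions add: τ_n = τ₀ + n/σ².
So 1/σ₀² = 1/5.4498 − 26/157.8 = 0.183493 − 0.164766 = 0.018727.
Hence σ₀² = 1/0.018727 ≈ 53.4.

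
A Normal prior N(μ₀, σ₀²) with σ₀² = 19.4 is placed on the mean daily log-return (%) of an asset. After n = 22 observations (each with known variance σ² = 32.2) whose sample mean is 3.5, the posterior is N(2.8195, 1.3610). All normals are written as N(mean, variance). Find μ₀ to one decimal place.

With known observation variance, the Normal–Normal posterior has precision τ_n = τ₀ + n/σ² and mean μ_n = (τ₀μ₀ + (n/σ²)x̄)/τ_n.
Here τ₀ = 1/19.4 = 0.051546 and τ_data = 22/32.2 = 0.683230, so τ_n = 0.734776.
Rearranging for μ₀: μ₀ = (μ_n·τ_n − τ_data·x̄)/τ₀ = (2.8195·0.734776 − 0.683230·3.5) / 0.051546 = -0.319604/0.051546 ≈ -6.2.

μ₀ = -6.2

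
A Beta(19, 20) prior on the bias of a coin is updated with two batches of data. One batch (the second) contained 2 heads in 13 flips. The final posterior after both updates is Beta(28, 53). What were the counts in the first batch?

7 heads and 22 tails

Sequential conjugate updates are equivalent to a single update on the pooled data, so total successes = posterior α − prior α and total failures = posterior β − prior β.
Total across both batches: 28−19=9 heads, 53−20=33 tails.
Subtract the second batch: 9−2=7 heads and 33−11=22 tails.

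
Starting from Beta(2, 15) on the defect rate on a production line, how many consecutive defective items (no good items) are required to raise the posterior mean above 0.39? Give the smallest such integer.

k = 8

After k defective items and 0 good items the posterior is Beta(2+k, 15), with mean (2+k)/(2+15+k).
Set (2+k)/(17+k) > 0.39 and solve: k > (0.39·17 − 2)/(1 − 0.39) = 7.590.
The smallest integer exceeding 7.590 is 8, and checking k=8: (10)/(25) = 0.4000 > 0.39.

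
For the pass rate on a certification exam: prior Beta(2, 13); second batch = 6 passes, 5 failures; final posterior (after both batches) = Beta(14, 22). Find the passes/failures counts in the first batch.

Sequential conjugate updates are equivalent to a single update on the pooled data, so total successes = posterior α − prior α and total failures = posterior β − prior β.
Total across both batches: 14−2=12 passes, 22−13=9 failures.
Subtract the second batch: 12−6=6 passes and 9−5=4 failures.

6 passes and 4 failures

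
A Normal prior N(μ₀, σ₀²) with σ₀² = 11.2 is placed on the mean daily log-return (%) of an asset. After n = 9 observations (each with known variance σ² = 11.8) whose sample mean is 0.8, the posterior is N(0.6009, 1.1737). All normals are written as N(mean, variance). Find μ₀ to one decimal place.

The posterior mean is a precision-weighted average: μ_n = (τ₀μ₀ + τ_data·x̄)/(τ₀+τ_data), with τ₀=1/σ₀² and τ_data=n/σ².
Here τ₀ = 1/11.2 = 0.089286 and τ_data = 9/11.8 = 0.762712, so τ_n = 0.851998.
Rearranging for μ₀: μ₀ = (μ_n·τ_n − τ_data·x̄)/τ₀ = (0.6009·0.851998 − 0.762712·0.8) / 0.089286 = -0.098204/0.089286 ≈ -1.1.

μ₀ = -1.1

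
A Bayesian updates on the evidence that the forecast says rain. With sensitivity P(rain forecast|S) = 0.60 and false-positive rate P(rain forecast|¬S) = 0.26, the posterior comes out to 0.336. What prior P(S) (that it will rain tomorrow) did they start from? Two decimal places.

In odds form, posterior odds = prior odds × likelihood ratio, so prior odds = posterior odds ÷ LR.
Posterior odds = 0.336/(1−0.336) = 0.5060. LR = 0.60/0.26 = 2.3077.
Prior odds = 0.5060/2.3077 = 0.2193, so P(S) = 0.2193/(1+0.2193) ≈ 0.18.

P(S) = 0.18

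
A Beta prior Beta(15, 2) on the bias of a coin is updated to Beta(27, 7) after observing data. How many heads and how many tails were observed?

Beta is conjugate to the binomial likelihood: posterior = Beta(a+s, b+f).
So s = 27 − 15 = 12 and f = 7 − 2 = 5.

12 heads and 5 tails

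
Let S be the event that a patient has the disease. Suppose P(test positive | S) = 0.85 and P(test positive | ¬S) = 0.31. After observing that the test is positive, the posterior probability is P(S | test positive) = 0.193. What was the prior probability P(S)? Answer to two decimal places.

P(S) = 0.08

Bayes' rule in odds form gives O(S|E) = O(S)·[P(E|S)/P(E|¬S)], hence O(S) = O(S|E)/LR.
Posterior odds = 0.193/(1−0.193) = 0.2392. LR = 0.85/0.31 = 2.7419.
Prior odds = 0.2392/2.7419 = 0.0872, so P(S) = 0.0872/(1+0.0872) ≈ 0.08.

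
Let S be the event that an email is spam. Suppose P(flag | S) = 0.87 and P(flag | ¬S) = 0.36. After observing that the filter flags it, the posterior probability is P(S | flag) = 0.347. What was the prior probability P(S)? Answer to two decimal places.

P(S) = 0.18

Bayes' rule in odds form gives O(S|E) = O(S)·[P(E|S)/P(E|¬S)], hence O(S) = O(S|E)/LR.
Posterior odds = 0.347/(1−0.347) = 0.5314. LR = 0.87/0.36 = 2.4167.
Prior odds = 0.5314/2.4167 = 0.2199, so P(S) = 0.2199/(1+0.2199) ≈ 0.18.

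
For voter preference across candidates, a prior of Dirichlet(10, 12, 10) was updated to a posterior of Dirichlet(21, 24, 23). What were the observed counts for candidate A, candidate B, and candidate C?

counts (11, 12, 13)

For a Dirichlet(α) prior with multinomial counts c, the posterior is Dirichlet(α + c) componentwise.
Counts are posterior − prior componentwise: 21−10=11, 24−12=12, 23−10=13.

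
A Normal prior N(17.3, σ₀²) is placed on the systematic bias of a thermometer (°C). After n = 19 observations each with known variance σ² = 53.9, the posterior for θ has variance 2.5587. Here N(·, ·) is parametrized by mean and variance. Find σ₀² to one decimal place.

σ₀² = 26.1

For the Normal–Normal model with known σ², precisions add: τ_n = τ₀ + n/σ².
So 1/σ₀² = 1/2.5587 − 19/53.9 = 0.390823 − 0.352505 = 0.038318.
Hence σ₀² = 1/0.038318 ≈ 26.1.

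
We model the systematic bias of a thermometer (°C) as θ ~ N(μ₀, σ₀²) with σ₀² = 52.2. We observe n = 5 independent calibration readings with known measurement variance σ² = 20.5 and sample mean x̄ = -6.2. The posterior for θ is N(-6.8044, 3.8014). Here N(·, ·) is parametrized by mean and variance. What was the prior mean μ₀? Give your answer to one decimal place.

μ₀ = -14.5

The posterior mean is a precision-weighted average: μ_n = (τ₀μ₀ + τ_data·x̄)/(τ₀+τ_data), with τ₀=1/σ₀² and τ_data=n/σ².
Here τ₀ = 1/52.2 = 0.019157 and τ_data = 5/20.5 = 0.243902, so τ_n = 0.263059.
Rearranging for μ₀: μ₀ = (μ_n·τ_n − τ_data·x̄)/τ₀ = (-6.8044·0.263059 − 0.243902·-6.2) / 0.019157 = -0.277766/0.019157 ≈ -14.5.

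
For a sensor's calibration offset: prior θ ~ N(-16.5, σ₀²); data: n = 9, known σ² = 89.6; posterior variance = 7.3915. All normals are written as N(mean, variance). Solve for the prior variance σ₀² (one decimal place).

Posterior precision equals prior precision plus data precision: 1/σ_n² = 1/σ₀² + n/σ².
So 1/σ₀² = 1/7.3915 − 9/89.6 = 0.135291 − 0.100446 = 0.034845.
Hence σ₀² = 1/0.034845 ≈ 28.7.

σ₀² = 28.7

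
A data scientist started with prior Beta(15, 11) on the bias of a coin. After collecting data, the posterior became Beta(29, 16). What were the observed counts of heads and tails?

A Beta(a, b) prior with s successes and f failures in binomial data gives a Beta(a+s, b+f) posterior.
So s = 29 − 15 = 14 and f = 16 − 11 = 5.

14 heads and 5 tails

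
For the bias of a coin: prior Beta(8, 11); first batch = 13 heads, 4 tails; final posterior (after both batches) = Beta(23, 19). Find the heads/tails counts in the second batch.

2 heads and 4 tails

Because Beta–binomial updating is additive in the counts, the combined data contributed (α_post−α_prior, β_post−β_prior) successes and failures.
Total across both batches: 23−8=15 heads, 19−11=8 tails.
Subtract the first batch: 15−13=2 heads and 8−4=4 tails.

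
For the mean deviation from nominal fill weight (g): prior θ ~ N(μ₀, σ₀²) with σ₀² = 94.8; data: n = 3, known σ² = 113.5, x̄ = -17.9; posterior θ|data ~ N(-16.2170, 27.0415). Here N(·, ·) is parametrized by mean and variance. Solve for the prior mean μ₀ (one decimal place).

With known observation variance, the Normal–Normal posterior has precision τ_n = τ₀ + n/σ² and mean μ_n = (τ₀μ₀ + (n/σ²)x̄)/τ_n.
Here τ₀ = 1/94.8 = 0.010549 and τ_data = 3/113.5 = 0.026432, so τ_n = 0.036981.
Rearranging for μ₀: μ₀ = (μ_n·τ_n − τ_data·x̄)/τ₀ = (-16.2170·0.036981 − 0.026432·-17.9) / 0.010549 = -0.126588/0.010549 ≈ -12.0.

μ₀ = -12.0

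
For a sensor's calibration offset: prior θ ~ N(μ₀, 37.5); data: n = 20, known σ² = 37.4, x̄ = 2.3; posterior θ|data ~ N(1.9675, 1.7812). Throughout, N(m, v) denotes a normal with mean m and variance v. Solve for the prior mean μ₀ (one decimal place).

The posterior mean is a precision-weighted average: μ_n = (τ₀μ₀ + τ_data·x̄)/(τ₀+τ_data), with τ₀=1/σ₀² and τ_data=n/σ².
Here τ₀ = 1/37.5 = 0.026667 and τ_data = 20/37.4 = 0.534759, so τ_n = 0.561426.
Rearranging for μ₀: μ₀ = (μ_n·τ_n − τ_data·x̄)/τ₀ = (1.9675·0.561426 − 0.534759·2.3) / 0.026667 = -0.125340/0.026667 ≈ -4.7.

μ₀ = -4.7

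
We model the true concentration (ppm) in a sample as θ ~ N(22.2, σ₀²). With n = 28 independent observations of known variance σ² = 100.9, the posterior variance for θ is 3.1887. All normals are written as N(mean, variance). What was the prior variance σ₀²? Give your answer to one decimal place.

σ₀² = 27.7

For the Normal–Normal model with known σ², precisions add: τ_n = τ₀ + n/σ².
So 1/σ₀² = 1/3.1887 − 28/100.9 = 0.313607 − 0.277502 = 0.036105.
Hence σ₀² = 1/0.036105 ≈ 27.7.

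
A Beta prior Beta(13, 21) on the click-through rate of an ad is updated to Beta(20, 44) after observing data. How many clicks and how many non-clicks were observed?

7 clicks and 23 non-clicks

Under Beta–binomial conjugacy the posterior parameters are (α+s, β+f).
Match parameters: s=20−13=7, f=44−21=23.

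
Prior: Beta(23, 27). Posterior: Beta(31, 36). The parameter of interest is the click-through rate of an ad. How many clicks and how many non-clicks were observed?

A Beta(a, b) prior with s successes and f failures in binomial data gives a Beta(a+s, b+f) posterior.
So s = 31 − 23 = 8 and f = 36 − 27 = 9.

8 clicks and 9 non-clicks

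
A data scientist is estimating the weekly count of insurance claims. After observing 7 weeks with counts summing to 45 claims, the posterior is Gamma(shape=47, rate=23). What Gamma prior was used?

Gamma–Poisson conjugacy: posterior shape = α + Σxᵢ, posterior rate = β + n.
So α = 47 − 45 = 2 and β = 23 − 7 = 16.

Gamma(shape=2, rate=16)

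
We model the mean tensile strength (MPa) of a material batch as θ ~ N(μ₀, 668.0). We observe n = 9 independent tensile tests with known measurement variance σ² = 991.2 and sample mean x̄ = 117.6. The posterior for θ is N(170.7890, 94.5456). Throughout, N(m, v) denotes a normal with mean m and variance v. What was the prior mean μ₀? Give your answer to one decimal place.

μ₀ = 493.4

The posterior mean is a precision-weighted average: μ_n = (τ₀μ₀ + τ_data·x̄)/(τ₀+τ_data), with τ₀=1/σ₀² and τ_data=n/σ².
Here τ₀ = 1/668.0 = 0.001497 and τ_data = 9/991.2 = 0.009080, so τ_n = 0.010577.
Rearranging for μ₀: μ₀ = (μ_n·τ_n − τ_data·x̄)/τ₀ = (170.7890·0.010577 − 0.009080·117.6) / 0.001497 = 0.738627/0.001497 ≈ 493.4.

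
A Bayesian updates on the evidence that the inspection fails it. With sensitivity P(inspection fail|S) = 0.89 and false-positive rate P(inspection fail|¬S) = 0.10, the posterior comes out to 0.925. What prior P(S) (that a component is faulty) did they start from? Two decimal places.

Bayes' rule in odds form gives O(S|E) = O(S)·[P(E|S)/P(E|¬S)], hence O(S) = O(S|E)/LR.
Posterior odds = 0.925/(1−0.925) = 12.3333. LR = 0.89/0.10 = 8.9000.
Prior odds = 12.3333/8.9000 = 1.3858, so P(S) = 1.3858/(1+1.3858) ≈ 0.58.

P(S) = 0.58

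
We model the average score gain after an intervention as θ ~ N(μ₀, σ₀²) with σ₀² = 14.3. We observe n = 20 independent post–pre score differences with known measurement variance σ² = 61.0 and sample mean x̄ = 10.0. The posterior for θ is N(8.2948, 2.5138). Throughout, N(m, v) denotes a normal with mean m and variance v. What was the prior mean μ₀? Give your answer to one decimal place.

μ₀ = 0.3

The posterior mean is a precision-weighted average: μ_n = (τ₀μ₀ + τ_data·x̄)/(τ₀+τ_data), with τ₀=1/σ₀² and τ_data=n/σ².
Here τ₀ = 1/14.3 = 0.069930 and τ_data = 20/61.0 = 0.327869, so τ_n = 0.397799.
Rearranging for μ₀: μ₀ = (μ_n·τ_n − τ_data·x̄)/τ₀ = (8.2948·0.397799 − 0.327869·10.0) / 0.069930 = 0.020973/0.069930 ≈ 0.3.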